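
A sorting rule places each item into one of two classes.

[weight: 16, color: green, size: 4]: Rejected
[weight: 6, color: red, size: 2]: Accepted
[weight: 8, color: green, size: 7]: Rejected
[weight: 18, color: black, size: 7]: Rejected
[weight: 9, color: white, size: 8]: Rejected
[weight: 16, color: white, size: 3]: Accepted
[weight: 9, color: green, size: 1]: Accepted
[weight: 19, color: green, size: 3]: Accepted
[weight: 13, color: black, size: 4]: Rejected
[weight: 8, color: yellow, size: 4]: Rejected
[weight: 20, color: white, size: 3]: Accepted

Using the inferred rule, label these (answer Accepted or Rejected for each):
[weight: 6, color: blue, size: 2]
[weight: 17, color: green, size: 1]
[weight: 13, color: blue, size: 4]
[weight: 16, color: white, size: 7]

Rule: size ≤ 3. This holds for each 'Accepted' example and fails for each 'Rejected' one.

Accepted, Accepted, Rejected, Rejected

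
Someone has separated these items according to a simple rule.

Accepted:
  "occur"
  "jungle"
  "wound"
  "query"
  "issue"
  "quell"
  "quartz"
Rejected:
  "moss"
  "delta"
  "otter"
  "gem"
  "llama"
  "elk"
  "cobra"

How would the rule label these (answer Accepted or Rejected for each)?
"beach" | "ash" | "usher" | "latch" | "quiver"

Rejected, Rejected, Accepted, Rejected, Accepted

Every 'Accepted' example satisfies: contains 'u'. None of the 'Rejected' examples do.
"beach" → no 'u' → Rejected. "ash" → no 'u' → Rejected. "usher" → has 'u' → Accepted. "latch" → no 'u' → Rejected. "quiver" → has 'u' → Accepted.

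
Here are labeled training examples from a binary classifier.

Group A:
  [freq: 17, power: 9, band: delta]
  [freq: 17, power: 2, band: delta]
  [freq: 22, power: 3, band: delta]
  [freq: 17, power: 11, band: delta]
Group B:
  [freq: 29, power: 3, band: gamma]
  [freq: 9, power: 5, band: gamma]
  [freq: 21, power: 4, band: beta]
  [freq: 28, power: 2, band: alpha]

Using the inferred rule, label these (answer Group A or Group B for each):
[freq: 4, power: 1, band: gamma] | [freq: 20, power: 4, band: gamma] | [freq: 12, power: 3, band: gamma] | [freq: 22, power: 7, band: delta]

Group B, Group B, Group B, Group A

Looking at the examples, the only property every 'Group A' case has and every 'Group B' case lacks is: band is delta.
[freq: 4, power: 1, band: gamma]: band is gamma — does not fit, so Group B.
[freq: 20, power: 4, band: gamma]: band is gamma — does not fit, so Group B.
[freq: 12, power: 3, band: gamma]: band is gamma — does not fit, so Group B.
[freq: 22, power: 7, band: delta]: band is delta — matches, so Group A.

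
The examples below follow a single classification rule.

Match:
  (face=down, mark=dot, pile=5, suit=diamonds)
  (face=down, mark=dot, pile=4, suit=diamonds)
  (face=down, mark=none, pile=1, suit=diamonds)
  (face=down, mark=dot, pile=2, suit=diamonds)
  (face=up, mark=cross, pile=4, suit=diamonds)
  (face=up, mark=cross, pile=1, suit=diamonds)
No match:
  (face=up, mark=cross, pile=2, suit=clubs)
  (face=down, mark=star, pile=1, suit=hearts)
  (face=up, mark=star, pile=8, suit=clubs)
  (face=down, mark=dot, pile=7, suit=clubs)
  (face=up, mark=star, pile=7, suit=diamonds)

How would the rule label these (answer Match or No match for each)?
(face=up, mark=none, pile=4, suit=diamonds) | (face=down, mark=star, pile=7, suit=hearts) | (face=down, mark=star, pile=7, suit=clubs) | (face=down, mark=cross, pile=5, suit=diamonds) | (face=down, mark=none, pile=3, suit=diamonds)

Match, No match, No match, Match, Match

The classifier is using: suit is diamonds AND pile ≤ 5.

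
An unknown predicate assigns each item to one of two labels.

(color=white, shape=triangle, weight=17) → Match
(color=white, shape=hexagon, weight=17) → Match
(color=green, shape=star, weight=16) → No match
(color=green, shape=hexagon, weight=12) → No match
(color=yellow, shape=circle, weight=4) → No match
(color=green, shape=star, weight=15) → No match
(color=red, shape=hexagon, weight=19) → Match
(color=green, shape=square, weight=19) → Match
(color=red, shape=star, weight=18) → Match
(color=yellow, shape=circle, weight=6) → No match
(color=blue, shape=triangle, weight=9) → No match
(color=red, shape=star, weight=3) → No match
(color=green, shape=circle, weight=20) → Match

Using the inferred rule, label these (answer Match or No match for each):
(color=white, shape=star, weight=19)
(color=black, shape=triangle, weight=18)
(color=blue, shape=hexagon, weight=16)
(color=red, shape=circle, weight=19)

Match, Match, No match, Match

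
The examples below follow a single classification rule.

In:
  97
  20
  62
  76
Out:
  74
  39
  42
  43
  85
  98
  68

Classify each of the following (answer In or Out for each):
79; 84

Out, Out

Rule: ≡ 6 (mod 7). This holds for each 'In' example and fails for each 'Out' one.
Out: 79, since 79 mod 7 = 2. Out: 84, since 84 mod 7 = 0.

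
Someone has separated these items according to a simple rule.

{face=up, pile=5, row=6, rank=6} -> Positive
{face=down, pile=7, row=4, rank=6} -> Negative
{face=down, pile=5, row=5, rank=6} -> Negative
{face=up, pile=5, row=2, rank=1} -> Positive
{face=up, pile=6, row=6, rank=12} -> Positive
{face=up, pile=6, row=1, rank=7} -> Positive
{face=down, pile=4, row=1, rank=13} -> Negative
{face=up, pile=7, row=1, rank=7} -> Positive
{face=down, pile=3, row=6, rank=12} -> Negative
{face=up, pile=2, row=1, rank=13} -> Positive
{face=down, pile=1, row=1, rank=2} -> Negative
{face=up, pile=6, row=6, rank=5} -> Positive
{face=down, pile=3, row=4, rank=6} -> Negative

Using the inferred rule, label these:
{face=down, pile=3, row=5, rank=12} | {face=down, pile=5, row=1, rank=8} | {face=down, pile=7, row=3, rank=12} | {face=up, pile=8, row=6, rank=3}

The pattern is that an item is 'Positive' exactly when: face is up.
{face=down, pile=3, row=5, rank=12} → face is down → Negative. {face=down, pile=5, row=1, rank=8} → face is down → Negative. {face=down, pile=7, row=3, rank=12} → face is down → Negative. {face=up, pile=8, row=6, rank=3} → face is up → Positive.

Negative, Negative, Negative, Positive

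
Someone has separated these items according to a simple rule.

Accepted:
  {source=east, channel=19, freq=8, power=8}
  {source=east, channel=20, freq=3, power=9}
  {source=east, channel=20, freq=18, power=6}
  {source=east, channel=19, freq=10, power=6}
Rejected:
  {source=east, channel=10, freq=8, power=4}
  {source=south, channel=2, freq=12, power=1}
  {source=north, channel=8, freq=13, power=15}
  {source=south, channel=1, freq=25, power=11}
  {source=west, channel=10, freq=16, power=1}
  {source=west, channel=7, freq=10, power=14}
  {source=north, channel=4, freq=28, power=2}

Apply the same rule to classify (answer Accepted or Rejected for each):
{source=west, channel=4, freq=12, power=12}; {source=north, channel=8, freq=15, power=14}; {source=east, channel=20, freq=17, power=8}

Rejected, Rejected, Accepted

All 'Accepted' examples share one property — channel ≥ 19 — and every 'Rejected' example lacks it.
{source=west, channel=4, freq=12, power=12}: channel = 4, lacks this property → Rejected. {source=north, channel=8, freq=15, power=14}: channel = 8, lacks this property → Rejected. {source=east, channel=20, freq=17, power=8}: channel = 20, matches → Accepted.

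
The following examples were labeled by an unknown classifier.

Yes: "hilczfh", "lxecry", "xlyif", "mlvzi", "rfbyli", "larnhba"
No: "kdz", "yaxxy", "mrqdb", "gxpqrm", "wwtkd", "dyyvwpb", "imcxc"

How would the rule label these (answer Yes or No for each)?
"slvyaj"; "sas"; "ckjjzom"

Yes, No, No

Rule: contains 'l'. This holds for each 'Yes' example and fails for each 'No' one.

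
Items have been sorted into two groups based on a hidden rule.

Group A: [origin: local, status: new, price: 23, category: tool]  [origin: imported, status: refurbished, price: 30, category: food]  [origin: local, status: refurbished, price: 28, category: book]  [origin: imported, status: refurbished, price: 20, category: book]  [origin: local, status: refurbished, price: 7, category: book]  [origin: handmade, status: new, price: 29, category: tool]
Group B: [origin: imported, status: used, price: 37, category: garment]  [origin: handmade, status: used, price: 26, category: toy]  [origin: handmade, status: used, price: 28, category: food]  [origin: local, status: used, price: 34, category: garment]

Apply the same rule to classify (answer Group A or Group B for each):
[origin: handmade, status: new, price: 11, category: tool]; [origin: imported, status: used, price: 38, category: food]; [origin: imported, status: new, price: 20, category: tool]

Looking at the examples, the only property every 'Group A' case has and every 'Group B' case lacks is: status is not used.
Group A: [origin: handmade, status: new, price: 11, category: tool], since status is new.
Group B: [origin: imported, status: used, price: 38, category: food], since status is used.
Group A: [origin: imported, status: new, price: 20, category: tool], since status is new.

Group A, Group B, Group A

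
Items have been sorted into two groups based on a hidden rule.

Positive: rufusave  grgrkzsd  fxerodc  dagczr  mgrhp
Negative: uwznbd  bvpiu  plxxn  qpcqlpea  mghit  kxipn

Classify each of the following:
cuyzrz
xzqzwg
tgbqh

The pattern is that an item is 'Positive' exactly when: contains 'r'.
cuyzrz — has 'r', hence Positive.
xzqzwg — no 'r', hence Negative.
tgbqh — no 'r', hence Negative.

Positive, Negative, Negative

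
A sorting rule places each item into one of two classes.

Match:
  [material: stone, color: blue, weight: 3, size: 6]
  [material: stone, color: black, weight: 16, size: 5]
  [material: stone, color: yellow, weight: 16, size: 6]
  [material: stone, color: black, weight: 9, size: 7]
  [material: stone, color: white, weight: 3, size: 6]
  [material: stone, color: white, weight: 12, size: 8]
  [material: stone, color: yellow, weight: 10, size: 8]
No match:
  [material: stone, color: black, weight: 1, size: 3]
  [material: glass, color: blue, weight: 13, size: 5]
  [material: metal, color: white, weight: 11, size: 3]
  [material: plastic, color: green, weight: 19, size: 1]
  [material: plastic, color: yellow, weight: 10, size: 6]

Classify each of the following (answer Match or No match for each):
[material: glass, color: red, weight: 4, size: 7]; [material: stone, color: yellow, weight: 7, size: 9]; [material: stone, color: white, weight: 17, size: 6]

No match, Match, Match

The distinguishing property — material is stone AND size ≥ 5 — holds for all the 'Match' cases and none of the 'No match' cases.
[material: glass, color: red, weight: 4, size: 7]: No match (material is glass, size = 7). [material: stone, color: yellow, weight: 7, size: 9]: Match (material is stone, size = 9). [material: stone, color: white, weight: 17, size: 6]: Match (material is stone, size = 6).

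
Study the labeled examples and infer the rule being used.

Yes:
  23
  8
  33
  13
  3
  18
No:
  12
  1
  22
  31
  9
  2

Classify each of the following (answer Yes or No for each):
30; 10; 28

No, No, Yes

'Yes' ⟺ ≡ 3 (mod 5).
No: 30, since 30 mod 5 = 0. No: 10, since 10 mod 5 = 0. Yes: 28, since 28 mod 5 = 3.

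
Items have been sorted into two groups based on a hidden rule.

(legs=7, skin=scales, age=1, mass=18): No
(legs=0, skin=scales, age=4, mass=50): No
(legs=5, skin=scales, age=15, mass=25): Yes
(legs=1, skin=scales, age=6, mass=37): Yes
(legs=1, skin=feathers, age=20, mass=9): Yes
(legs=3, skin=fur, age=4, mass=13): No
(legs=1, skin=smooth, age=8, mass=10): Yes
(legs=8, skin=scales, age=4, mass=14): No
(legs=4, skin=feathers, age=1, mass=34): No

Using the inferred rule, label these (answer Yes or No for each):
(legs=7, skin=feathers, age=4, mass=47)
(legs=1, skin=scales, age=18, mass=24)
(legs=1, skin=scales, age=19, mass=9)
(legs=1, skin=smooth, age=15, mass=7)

No, Yes, Yes, Yes

All 'Yes' examples share one property — age ≥ 6 — and every 'No' example lacks it.
(legs=7, skin=feathers, age=4, mass=47): age = 4, doesn't qualify → No. (legs=1, skin=scales, age=18, mass=24): age = 18, qualifies → Yes. (legs=1, skin=scales, age=19, mass=9): age = 19, qualifies → Yes. (legs=1, skin=smooth, age=15, mass=7): age = 15, qualifies → Yes.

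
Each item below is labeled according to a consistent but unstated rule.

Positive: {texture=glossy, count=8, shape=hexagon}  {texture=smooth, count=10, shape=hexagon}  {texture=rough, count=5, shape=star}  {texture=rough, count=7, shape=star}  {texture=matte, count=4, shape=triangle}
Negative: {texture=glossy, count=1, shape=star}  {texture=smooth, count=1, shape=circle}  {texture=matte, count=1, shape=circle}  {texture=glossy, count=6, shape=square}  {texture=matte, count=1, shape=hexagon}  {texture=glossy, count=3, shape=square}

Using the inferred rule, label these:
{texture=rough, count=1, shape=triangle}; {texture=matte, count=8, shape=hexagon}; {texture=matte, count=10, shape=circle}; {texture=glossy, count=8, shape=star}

The rule appears to be: count ≥ 4 AND count ≠ 6.
{texture=rough, count=1, shape=triangle}: count = 1 — does not fit, so Negative.
{texture=matte, count=8, shape=hexagon}: count = 8 — fits, so Positive.
{texture=matte, count=10, shape=circle}: count = 10 — fits, so Positive.
{texture=glossy, count=8, shape=star}: count = 8 — fits, so Positive.

Negative, Positive, Positive, Positive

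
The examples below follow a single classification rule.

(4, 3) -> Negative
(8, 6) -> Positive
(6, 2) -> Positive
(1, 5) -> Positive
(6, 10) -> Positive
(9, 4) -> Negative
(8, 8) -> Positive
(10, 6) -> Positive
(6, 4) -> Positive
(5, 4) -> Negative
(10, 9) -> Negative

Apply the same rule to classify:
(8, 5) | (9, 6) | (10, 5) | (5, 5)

The classifier is using: sum is even.
(8, 5): 8+5 = 13 — doesn't qualify, so Negative. (9, 6): 9+6 = 15 — doesn't qualify, so Negative. (10, 5): 10+5 = 15 — doesn't qualify, so Negative. (5, 5): 5+5 = 10 — satisfies this, so Positive.

Negative, Negative, Negative, Positive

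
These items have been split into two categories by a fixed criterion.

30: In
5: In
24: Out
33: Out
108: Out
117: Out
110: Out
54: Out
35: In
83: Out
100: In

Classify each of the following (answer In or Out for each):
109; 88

Out, Out

The simplest hypothesis consistent with all the labels is: multiple of 5 AND at most 100.
109 → 109 = 5·21 + 4, 109 > 100 → Out. 88 → 88 = 5·17 + 3, 88 ≤ 100 → Out.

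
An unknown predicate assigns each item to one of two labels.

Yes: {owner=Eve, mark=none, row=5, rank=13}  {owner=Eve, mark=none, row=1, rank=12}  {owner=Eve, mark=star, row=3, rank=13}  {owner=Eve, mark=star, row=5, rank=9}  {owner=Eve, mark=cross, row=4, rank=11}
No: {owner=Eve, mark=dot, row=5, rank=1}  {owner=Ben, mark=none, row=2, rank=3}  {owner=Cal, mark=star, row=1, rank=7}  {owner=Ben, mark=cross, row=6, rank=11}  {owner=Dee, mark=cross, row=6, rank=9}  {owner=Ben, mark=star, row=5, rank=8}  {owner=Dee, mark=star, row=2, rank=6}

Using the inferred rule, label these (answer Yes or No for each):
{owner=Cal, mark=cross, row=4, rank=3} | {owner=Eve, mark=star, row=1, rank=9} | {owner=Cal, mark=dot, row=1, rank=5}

No, Yes, No

The rule appears to be: owner is Eve AND rank ≥ 3.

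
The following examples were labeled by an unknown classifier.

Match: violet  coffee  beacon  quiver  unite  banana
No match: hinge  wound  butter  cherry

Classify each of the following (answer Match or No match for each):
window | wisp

No match, No match

All 'Match' examples share one property — has ≥ 3 vowels — and every 'No match' example lacks it.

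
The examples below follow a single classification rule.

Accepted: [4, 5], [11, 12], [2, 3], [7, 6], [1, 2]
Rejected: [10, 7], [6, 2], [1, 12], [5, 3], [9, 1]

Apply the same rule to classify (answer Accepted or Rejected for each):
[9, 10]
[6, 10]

Accepted, Rejected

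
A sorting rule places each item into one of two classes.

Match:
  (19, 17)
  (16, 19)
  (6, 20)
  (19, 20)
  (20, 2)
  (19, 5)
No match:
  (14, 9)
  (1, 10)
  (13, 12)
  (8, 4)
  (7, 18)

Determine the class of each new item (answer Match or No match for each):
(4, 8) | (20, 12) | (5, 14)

Rule: max ≥ 19. This holds for each 'Match' example and fails for each 'No match' one.
(4, 8): No match (max 8). (20, 12): Match (max 20). (5, 14): No match (max 14).

No match, Match, No match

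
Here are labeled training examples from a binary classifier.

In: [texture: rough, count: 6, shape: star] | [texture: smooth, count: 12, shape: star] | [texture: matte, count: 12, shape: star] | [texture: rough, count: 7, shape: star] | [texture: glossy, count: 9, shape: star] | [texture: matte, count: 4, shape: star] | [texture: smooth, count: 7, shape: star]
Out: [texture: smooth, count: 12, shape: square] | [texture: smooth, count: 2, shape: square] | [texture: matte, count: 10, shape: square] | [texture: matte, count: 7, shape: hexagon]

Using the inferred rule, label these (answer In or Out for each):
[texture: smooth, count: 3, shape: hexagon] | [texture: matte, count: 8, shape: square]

The pattern is that an item is 'In' exactly when: shape is star.

Out, Out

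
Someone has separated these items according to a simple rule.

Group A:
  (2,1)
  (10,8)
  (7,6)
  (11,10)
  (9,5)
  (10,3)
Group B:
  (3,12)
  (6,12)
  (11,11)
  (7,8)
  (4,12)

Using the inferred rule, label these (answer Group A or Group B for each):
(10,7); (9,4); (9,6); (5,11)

Group A, Group A, Group A, Group B

Every 'Group A' example satisfies: first > second. None of the 'Group B' examples do.
(10,7): 10 > 7, matches → Group A. (9,4): 9 > 4, matches → Group A. (9,6): 9 > 6, matches → Group A. (5,11): 5 < 11, fails this test → Group B.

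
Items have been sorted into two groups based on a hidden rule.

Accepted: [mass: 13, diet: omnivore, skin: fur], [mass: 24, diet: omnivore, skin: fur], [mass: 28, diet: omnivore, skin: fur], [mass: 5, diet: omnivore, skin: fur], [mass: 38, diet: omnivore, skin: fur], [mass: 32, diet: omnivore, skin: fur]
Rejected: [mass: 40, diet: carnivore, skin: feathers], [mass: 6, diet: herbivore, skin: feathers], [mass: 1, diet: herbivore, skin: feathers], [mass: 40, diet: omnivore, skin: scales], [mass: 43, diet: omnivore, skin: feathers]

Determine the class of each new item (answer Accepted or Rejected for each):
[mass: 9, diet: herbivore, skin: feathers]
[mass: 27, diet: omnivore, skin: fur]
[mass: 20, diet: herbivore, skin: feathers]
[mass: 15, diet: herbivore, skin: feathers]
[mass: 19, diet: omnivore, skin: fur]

Rejected, Accepted, Rejected, Rejected, Accepted

Looking at the examples, the only property every 'Accepted' case has and every 'Rejected' case lacks is: skin is fur.
Rejected: [mass: 9, diet: herbivore, skin: feathers], since skin is feathers.
Accepted: [mass: 27, diet: omnivore, skin: fur], since skin is fur.
Rejected: [mass: 20, diet: herbivore, skin: feathers], since skin is feathers.
Rejected: [mass: 15, diet: herbivore, skin: feathers], since skin is feathers.
Accepted: [mass: 19, diet: omnivore, skin: fur], since skin is fur.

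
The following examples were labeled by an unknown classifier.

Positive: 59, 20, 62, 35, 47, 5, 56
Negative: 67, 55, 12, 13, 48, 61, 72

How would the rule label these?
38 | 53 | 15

Positive, Positive, Negative

The rule appears to be: ≡ 2 (mod 3).
38 → 38 mod 3 = 2 → Positive.
53 → 53 mod 3 = 2 → Positive.
15 → 15 mod 3 = 0 → Negative.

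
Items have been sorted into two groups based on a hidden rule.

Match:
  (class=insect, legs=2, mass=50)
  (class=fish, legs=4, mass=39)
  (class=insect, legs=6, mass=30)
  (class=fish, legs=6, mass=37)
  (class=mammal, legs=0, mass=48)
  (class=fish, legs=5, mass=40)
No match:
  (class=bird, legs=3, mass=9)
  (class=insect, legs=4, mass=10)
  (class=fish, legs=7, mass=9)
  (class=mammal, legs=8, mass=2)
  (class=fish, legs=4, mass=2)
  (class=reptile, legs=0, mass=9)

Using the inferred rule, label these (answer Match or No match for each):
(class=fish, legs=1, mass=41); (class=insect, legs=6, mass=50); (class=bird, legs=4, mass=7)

The simplest hypothesis consistent with all the labels is: mass ≥ 30.

Match, Match, No match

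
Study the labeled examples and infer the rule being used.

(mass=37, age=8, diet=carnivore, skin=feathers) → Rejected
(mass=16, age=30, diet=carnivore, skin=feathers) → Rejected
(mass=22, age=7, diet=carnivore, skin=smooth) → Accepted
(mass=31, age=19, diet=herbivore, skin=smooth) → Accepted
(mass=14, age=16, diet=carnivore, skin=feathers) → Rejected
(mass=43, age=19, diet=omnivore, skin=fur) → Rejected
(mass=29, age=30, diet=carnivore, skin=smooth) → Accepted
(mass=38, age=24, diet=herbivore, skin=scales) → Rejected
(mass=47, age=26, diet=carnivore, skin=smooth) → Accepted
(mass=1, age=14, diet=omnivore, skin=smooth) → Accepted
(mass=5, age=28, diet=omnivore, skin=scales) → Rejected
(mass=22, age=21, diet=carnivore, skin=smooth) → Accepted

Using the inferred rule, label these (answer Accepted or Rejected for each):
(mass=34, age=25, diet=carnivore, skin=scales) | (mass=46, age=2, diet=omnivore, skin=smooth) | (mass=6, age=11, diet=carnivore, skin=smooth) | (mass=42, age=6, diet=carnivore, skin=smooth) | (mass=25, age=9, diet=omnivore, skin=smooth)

Rejected, Accepted, Accepted, Accepted, Accepted

Every 'Accepted' example satisfies: skin is smooth. None of the 'Rejected' examples do.
Rejected: (mass=34, age=25, diet=carnivore, skin=scales), since skin is scales.
Accepted: (mass=46, age=2, diet=omnivore, skin=smooth), since skin is smooth.
Accepted: (mass=6, age=11, diet=carnivore, skin=smooth), since skin is smooth.
Accepted: (mass=42, age=6, diet=carnivore, skin=smooth), since skin is smooth.
Accepted: (mass=25, age=9, diet=omnivore, skin=smooth), since skin is smooth.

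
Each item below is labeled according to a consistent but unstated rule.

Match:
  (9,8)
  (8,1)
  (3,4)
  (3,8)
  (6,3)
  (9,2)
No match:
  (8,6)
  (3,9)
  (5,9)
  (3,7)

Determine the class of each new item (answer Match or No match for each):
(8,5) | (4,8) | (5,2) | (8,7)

A rule that fits every label: sum is odd — true of each 'Match' example, false of each 'No match' one.
(8,5) → 8+5 = 13 → Match. (4,8) → 4+8 = 12 → No match. (5,2) → 5+2 = 7 → Match. (8,7) → 8+7 = 15 → Match.

Match, No match, Match, Match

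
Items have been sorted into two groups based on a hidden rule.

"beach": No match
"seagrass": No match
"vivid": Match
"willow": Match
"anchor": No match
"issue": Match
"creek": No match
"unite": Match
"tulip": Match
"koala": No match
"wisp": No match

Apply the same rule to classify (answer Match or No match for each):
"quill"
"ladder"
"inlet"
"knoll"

Match, No match, Match, No match

The classifier is using: length ≥ 5 AND contains 'i'.
"quill" — length 5, has 'i', hence Match.
"ladder" — length 6, no 'i', hence No match.
"inlet" — length 5, has 'i', hence Match.
"knoll" — length 5, no 'i', hence No match.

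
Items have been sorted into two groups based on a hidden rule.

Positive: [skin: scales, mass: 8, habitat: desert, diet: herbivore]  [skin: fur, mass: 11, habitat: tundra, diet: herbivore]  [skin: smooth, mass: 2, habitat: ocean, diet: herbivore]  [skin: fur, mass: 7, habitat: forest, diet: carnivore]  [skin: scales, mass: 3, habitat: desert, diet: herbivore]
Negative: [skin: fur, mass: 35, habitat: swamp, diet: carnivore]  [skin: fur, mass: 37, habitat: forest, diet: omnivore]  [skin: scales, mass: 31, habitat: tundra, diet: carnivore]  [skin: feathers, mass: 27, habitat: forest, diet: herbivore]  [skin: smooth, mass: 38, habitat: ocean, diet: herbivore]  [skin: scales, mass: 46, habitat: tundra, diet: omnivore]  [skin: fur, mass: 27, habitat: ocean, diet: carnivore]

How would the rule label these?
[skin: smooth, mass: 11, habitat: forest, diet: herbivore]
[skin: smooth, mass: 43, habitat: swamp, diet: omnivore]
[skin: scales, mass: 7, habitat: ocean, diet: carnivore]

Positive, Negative, Positive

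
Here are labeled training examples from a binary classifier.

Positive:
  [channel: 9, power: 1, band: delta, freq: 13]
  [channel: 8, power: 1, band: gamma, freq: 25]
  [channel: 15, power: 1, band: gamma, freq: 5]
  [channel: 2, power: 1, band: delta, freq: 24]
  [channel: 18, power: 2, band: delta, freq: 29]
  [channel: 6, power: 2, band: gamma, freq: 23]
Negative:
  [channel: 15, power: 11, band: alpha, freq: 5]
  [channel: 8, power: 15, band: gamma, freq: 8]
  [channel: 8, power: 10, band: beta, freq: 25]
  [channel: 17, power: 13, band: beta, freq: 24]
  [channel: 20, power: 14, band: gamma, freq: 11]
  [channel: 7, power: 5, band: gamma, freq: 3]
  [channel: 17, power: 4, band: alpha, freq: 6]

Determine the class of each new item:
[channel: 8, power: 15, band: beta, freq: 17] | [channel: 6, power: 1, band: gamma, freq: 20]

All 'Positive' examples share one property — power ≤ 2 — and every 'Negative' example lacks it.
Negative: [channel: 8, power: 15, band: beta, freq: 17], since power = 15. Positive: [channel: 6, power: 1, band: gamma, freq: 20], since power = 1.

Negative, Positive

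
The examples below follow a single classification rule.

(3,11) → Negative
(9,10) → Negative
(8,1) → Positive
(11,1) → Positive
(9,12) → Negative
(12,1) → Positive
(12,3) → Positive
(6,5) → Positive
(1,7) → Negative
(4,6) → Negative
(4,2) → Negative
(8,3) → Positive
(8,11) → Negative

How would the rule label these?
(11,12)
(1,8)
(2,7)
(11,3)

'Positive' ⟺ first > second AND second is odd.
(11,12): Negative (11 < 12, second 12).
(1,8): Negative (1 < 8, second 8).
(2,7): Negative (2 < 7, second 7).
(11,3): Positive (11 > 3, second 3).

Negative, Negative, Negative, Positive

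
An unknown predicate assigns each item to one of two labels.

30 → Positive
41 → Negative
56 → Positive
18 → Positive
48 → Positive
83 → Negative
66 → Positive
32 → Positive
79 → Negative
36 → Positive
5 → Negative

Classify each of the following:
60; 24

The rule appears to be: even.
60 — 60 is even, hence Positive. 24 — 24 is even, hence Positive.

Positive, Positive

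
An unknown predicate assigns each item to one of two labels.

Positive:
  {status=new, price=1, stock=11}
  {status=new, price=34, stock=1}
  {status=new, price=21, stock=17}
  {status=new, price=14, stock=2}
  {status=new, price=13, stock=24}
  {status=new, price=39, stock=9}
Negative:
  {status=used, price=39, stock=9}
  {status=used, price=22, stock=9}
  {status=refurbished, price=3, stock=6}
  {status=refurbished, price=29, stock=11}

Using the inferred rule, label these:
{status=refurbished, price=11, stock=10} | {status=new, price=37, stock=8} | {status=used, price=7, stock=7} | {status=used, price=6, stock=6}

The rule appears to be: status is new.
{status=refurbished, price=11, stock=10} — status is refurbished, hence Negative. {status=new, price=37, stock=8} — status is new, hence Positive. {status=used, price=7, stock=7} — status is used, hence Negative. {status=used, price=6, stock=6} — status is used, hence Negative.

Negative, Positive, Negative, Negative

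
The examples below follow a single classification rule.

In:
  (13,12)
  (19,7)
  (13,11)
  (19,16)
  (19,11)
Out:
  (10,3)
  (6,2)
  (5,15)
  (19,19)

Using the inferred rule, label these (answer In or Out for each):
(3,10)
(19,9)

The rule appears to be: first > second AND first is odd.
(3,10): 3 < 10, first 3, doesn't qualify → Out. (19,9): 19 > 9, first 19, satisfies this → In.

Out, In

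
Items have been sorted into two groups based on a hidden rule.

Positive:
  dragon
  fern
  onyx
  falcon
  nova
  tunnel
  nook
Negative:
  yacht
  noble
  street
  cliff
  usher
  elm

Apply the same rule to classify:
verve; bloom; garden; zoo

All 'Positive' examples share one property — even length AND contains 'n' — and every 'Negative' example lacks it.

Negative, Negative, Positive, Negative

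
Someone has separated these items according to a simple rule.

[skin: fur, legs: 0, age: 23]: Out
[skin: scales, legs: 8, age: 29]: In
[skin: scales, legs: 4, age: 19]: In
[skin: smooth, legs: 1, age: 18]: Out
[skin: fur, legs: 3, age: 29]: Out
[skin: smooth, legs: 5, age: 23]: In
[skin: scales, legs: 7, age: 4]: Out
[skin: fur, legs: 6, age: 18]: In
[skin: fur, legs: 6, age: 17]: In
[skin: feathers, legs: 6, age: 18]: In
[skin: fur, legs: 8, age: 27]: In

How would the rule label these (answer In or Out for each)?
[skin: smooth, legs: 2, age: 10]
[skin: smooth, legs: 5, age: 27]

Every 'In' example satisfies: legs ≥ 4 AND age ≥ 17. None of the 'Out' examples do.

Out, In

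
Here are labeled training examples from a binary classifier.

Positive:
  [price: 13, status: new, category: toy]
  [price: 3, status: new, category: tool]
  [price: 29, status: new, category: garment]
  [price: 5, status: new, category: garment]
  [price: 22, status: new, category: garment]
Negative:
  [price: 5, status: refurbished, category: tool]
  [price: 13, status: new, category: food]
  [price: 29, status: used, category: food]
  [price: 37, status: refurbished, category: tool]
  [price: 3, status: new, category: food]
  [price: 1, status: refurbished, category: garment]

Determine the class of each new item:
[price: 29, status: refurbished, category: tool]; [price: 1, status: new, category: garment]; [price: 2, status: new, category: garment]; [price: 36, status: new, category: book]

Negative, Positive, Positive, Positive

A rule that fits every label: status is new AND category is not food — true of each 'Positive' example, false of each 'Negative' one.
Negative: [price: 29, status: refurbished, category: tool], since status is refurbished, category is tool. Positive: [price: 1, status: new, category: garment], since status is new, category is garment. Positive: [price: 2, status: new, category: garment], since status is new, category is garment. Positive: [price: 36, status: new, category: book], since status is new, category is book.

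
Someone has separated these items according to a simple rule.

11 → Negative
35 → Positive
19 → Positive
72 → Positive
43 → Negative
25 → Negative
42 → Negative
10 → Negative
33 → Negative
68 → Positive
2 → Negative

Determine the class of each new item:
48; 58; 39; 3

Positive, Positive, Positive, Negative

The classifier is using: digit sum ≥ 8.
48 — digit sum 4+8 = 12, hence Positive. 58 — digit sum 5+8 = 13, hence Positive. 39 — digit sum 3+9 = 12, hence Positive. 3 — digit sum 3, hence Negative.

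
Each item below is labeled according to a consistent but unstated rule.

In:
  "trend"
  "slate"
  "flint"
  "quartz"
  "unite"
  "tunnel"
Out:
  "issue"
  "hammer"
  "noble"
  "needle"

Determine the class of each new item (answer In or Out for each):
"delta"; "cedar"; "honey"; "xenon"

In, Out, Out, Out

Checking candidate rules against both groups, what survives is: contains 't'.
In: "delta", since has 't'. Out: "cedar", since no 't'. Out: "honey", since no 't'. Out: "xenon", since no 't'.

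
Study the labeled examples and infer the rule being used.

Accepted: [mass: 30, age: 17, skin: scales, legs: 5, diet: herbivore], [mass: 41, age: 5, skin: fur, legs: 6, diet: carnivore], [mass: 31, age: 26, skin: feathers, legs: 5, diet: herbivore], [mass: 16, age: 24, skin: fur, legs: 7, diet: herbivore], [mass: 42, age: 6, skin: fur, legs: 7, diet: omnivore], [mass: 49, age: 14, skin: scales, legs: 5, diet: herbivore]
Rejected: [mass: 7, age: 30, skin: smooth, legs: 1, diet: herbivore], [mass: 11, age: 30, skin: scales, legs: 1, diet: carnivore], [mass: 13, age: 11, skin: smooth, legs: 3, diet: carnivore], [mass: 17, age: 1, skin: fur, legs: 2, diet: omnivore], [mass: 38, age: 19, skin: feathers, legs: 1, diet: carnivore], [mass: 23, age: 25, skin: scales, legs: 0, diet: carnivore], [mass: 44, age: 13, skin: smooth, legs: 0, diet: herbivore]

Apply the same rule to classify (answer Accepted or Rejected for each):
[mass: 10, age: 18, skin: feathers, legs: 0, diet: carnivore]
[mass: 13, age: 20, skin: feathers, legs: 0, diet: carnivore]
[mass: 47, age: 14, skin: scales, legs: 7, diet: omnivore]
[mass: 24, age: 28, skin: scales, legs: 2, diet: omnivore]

Rejected, Rejected, Accepted, Rejected

The simplest hypothesis consistent with all the labels is: legs ≥ 5.
Rejected: [mass: 10, age: 18, skin: feathers, legs: 0, diet: carnivore], since legs = 0.
Rejected: [mass: 13, age: 20, skin: feathers, legs: 0, diet: carnivore], since legs = 0.
Accepted: [mass: 47, age: 14, skin: scales, legs: 7, diet: omnivore], since legs = 7.
Rejected: [mass: 24, age: 28, skin: scales, legs: 2, diet: omnivore], since legs = 2.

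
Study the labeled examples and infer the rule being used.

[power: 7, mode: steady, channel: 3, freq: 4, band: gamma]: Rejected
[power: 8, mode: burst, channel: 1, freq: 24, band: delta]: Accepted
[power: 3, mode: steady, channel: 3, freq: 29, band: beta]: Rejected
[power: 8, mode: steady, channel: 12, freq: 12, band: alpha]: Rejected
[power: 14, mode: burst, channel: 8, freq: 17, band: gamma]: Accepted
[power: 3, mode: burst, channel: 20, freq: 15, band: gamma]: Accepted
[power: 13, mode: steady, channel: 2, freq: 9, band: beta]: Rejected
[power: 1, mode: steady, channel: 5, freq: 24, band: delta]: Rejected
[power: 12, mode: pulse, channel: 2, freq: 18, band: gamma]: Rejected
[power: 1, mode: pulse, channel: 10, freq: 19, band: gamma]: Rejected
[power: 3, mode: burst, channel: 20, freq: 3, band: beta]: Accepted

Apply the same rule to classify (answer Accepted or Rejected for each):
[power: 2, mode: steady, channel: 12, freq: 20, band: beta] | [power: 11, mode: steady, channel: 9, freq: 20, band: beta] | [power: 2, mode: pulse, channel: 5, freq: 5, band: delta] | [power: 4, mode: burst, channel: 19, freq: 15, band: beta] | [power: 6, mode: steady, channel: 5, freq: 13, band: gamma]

The distinguishing property — mode is burst — holds for all the 'Accepted' cases and none of the 'Rejected' cases.

Rejected, Rejected, Rejected, Accepted, Rejected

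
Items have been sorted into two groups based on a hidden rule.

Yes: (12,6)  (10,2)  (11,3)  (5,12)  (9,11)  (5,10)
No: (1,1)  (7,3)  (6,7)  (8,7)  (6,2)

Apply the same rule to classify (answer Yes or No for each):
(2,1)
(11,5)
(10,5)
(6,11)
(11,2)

No, Yes, Yes, Yes, Yes

The common property of the 'Yes' items is: max ≥ 9. No 'No' item has it.
(2,1): max 2 — doesn't qualify, so No. (11,5): max 11 — qualifies, so Yes. (10,5): max 10 — qualifies, so Yes. (6,11): max 11 — qualifies, so Yes. (11,2): max 11 — qualifies, so Yes.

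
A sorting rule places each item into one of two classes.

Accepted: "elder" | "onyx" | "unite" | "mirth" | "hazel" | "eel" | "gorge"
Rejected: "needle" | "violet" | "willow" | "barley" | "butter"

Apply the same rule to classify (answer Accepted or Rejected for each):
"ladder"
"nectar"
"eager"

A rule that fits every label: length ≤ 5 — true of each 'Accepted' example, false of each 'Rejected' one.

Rejected, Rejected, Accepted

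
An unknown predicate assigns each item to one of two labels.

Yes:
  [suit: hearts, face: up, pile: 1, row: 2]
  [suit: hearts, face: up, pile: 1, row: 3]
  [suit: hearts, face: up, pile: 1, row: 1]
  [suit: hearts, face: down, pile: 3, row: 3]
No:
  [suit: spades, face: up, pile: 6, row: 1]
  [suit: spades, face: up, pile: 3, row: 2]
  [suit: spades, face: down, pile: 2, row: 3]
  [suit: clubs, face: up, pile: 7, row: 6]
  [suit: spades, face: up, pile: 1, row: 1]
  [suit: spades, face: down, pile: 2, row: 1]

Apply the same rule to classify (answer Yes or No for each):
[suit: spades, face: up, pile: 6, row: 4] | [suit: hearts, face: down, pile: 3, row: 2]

Looking at the examples, the only property every 'Yes' case has and every 'No' case lacks is: suit is hearts.
[suit: spades, face: up, pile: 6, row: 4] → suit is spades → No.
[suit: hearts, face: down, pile: 3, row: 2] → suit is hearts → Yes.

No, Yes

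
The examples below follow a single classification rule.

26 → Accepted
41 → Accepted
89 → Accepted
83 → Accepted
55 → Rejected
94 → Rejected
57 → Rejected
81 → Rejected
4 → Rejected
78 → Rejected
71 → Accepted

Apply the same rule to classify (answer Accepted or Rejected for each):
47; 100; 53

Checking candidate rules against both groups, what survives is: ≡ 2 (mod 3).

Accepted, Rejected, Accepted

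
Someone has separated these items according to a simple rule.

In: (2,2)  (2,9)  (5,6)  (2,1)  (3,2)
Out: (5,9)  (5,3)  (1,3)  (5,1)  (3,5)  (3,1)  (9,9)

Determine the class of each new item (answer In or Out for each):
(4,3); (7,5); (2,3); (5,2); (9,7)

In, Out, In, In, Out

The rule appears to be: product is even.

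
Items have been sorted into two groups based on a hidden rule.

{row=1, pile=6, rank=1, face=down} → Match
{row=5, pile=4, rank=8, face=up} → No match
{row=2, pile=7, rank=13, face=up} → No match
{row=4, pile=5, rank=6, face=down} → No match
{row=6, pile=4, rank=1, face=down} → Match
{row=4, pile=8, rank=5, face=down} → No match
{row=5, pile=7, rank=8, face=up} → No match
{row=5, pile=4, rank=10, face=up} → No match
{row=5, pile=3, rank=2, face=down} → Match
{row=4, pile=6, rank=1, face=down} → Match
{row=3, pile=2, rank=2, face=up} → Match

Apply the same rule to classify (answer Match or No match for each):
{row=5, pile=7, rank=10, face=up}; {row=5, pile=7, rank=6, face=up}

No match, No match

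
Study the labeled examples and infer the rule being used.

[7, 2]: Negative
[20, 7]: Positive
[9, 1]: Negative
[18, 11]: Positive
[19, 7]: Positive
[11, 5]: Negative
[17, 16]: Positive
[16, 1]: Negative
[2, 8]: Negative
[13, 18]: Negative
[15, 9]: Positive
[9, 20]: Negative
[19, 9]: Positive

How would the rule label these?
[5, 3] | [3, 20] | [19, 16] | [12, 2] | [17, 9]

A rule that fits every label: first > second AND sum ≥ 24 — true of each 'Positive' example, false of each 'Negative' one.
[5, 3]: 5 > 3, 5+3 = 8, does not pass → Negative. [3, 20]: 3 < 20, 3+20 = 23, does not pass → Negative. [19, 16]: 19 > 16, 19+16 = 35, meets the rule → Positive. [12, 2]: 12 > 2, 12+2 = 14, does not pass → Negative. [17, 9]: 17 > 9, 17+9 = 26, meets the rule → Positive.

Negative, Negative, Positive, Negative, Positive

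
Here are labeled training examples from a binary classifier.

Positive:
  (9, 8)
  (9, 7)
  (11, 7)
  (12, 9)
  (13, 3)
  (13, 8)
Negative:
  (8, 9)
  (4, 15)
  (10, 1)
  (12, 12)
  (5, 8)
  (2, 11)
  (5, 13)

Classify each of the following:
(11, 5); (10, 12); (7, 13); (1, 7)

Positive, Negative, Negative, Negative

Every 'Positive' example satisfies: first > second AND sum ≥ 13. None of the 'Negative' examples do.
(11, 5): 11 > 5, 11+5 = 16 — passes, so Positive. (10, 12): 10 < 12, 10+12 = 22 — doesn't qualify, so Negative. (7, 13): 7 < 13, 7+13 = 20 — doesn't qualify, so Negative. (1, 7): 1 < 7, 1+7 = 8 — doesn't qualify, so Negative.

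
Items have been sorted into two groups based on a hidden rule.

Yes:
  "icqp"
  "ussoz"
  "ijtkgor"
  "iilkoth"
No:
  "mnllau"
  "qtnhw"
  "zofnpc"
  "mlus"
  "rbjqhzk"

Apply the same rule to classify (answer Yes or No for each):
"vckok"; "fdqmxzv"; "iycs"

No, No, Yes

All 'Yes' examples share one property — starts with a vowel — and every 'No' example lacks it.
"vckok": starts with 'v', does not satisfy this → No.
"fdqmxzv": starts with 'f', does not satisfy this → No.
"iycs": starts with 'i', checks out → Yes.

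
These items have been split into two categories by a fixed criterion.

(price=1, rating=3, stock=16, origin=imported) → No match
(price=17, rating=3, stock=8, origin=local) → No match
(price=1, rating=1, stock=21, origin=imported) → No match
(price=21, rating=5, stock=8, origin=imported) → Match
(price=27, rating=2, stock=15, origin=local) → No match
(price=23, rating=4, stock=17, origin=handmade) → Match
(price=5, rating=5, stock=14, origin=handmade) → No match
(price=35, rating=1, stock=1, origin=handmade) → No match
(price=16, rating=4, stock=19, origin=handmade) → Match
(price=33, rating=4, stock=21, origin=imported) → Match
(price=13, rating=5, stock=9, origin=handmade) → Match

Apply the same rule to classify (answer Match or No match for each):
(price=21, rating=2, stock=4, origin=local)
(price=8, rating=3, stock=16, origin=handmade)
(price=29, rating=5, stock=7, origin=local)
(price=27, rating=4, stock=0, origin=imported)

One predicate separates the groups cleanly: price ≥ 13 AND rating ≥ 4.
(price=21, rating=2, stock=4, origin=local) → price = 21, rating = 2 → No match.
(price=8, rating=3, stock=16, origin=handmade) → price = 8, rating = 3 → No match.
(price=29, rating=5, stock=7, origin=local) → price = 29, rating = 5 → Match.
(price=27, rating=4, stock=0, origin=imported) → price = 27, rating = 4 → Match.

No match, No match, Match, Match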